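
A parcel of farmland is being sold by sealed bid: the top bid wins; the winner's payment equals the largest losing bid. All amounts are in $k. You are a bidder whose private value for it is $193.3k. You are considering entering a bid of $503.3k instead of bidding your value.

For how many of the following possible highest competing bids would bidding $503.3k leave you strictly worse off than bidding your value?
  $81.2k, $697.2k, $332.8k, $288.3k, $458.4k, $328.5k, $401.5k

5

The deviation hurts exactly when the highest competing bid lies strictly between $193.3k and $503.3k — overbidding then wins at a price above your value.
$81.2k: below both → same outcome either way.
$697.2k: above both → same outcome either way.
$332.8k: inside the interval → strictly worse (loss $139.5k).
$288.3k: inside the interval → strictly worse (loss $95k).
$458.4k: inside the interval → strictly worse (loss $265.1k).
$328.5k: inside the interval → strictly worse (loss $135.2k).
$401.5k: inside the interval → strictly worse (loss $208.2k).
Count: 5.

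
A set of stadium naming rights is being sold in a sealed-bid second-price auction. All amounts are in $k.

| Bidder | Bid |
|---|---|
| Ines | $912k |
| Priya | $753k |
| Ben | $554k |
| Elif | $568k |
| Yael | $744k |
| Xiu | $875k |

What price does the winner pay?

Highest bid: Ines at $912k, so Ines wins.
Second-highest bid: Xiu at $875k — that is the price the winner pays.

$875k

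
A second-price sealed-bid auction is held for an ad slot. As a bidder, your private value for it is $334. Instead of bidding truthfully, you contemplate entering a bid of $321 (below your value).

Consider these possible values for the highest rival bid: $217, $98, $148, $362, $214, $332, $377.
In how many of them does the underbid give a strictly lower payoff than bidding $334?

1

The deviation hurts exactly when the highest competing bid lies strictly between $321 and $334 — underbidding then forfeits a profitable win.
$217: below both → same outcome either way.
$98: below both → same outcome either way.
$148: below both → same outcome either way.
$362: above both → same outcome either way.
$214: below both → same outcome either way.
$332: inside the interval → strictly worse (loss $2).
$377: above both → same outcome either way.
Count: 1.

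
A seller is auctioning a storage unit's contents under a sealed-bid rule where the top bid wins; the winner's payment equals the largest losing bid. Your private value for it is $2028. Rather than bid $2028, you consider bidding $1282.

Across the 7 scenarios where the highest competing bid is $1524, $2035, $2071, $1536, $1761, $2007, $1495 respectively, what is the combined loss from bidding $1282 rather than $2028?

The deviation costs you only when the competing bid falls strictly between $1282 and $2028; elsewhere both bids give the same outcome.
$1524: truthful payoff $504, deviation payoff $0 → loss $504.
$2035: outcomes coincide → loss $0.
$2071: outcomes coincide → loss $0.
$1536: truthful payoff $492, deviation payoff $0 → loss $492.
$1761: truthful payoff $267, deviation payoff $0 → loss $267.
$2007: truthful payoff $21, deviation payoff $0 → loss $21.
$1495: truthful payoff $533, deviation payoff $0 → loss $533.
Total loss = $504 + $492 + $267 + $21 + $533 = $1817.

$1817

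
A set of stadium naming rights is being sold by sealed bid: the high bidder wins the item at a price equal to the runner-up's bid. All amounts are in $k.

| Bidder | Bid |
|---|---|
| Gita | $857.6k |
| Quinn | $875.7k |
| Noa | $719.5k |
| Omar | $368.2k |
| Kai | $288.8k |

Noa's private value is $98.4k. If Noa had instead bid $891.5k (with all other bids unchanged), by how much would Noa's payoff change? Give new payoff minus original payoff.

The highest bid among the other bidders is $875.7k; Noa's bid doesn't change that.
Original bid $719.5k: Noa is not highest (top rival bid is $875.7k); payoff $0k.
Alternative bid $891.5k: Noa is highest, pays the top rival bid $875.7k; payoff $98.4k − $875.7k = −$777.3k.
Change in payoff = −$777.3k − ($0k) = −$777.3k.

−$777.3k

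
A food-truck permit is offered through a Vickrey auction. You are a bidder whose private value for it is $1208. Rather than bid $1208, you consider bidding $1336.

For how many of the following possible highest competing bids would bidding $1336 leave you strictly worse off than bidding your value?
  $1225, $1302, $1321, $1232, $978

4

The deviation hurts exactly when the highest competing bid lies strictly between $1208 and $1336 — overbidding then wins at a price above your value.
$1225: inside the interval → strictly worse (loss $17).
$1302: inside the interval → strictly worse (loss $94).
$1321: inside the interval → strictly worse (loss $113).
$1232: inside the interval → strictly worse (loss $24).
$978: below both → same outcome either way.
Count: 4.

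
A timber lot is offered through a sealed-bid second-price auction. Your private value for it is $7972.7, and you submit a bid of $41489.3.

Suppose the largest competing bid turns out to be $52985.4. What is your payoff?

Your bid $41489.3 is below the highest competing bid $52985.4, so you lose.
A losing bidder pays nothing and receives nothing: payoff = $0.

$0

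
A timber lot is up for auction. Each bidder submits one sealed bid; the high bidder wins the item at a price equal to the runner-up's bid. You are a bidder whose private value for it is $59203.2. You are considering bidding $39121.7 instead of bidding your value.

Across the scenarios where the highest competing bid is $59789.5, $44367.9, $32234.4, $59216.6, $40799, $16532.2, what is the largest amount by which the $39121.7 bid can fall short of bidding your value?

$59789.5: same outcome either way → loss $0.
$44367.9: truthful gives $14835.3, deviation gives $0 → loss $14835.3.
$32234.4: same outcome either way → loss $0.
$59216.6: same outcome either way → loss $0.
$40799: truthful gives $18404.2, deviation gives $0 → loss $18404.2.
$16532.2: same outcome either way → loss $0.
Maximum loss: $18404.2.

$18404.2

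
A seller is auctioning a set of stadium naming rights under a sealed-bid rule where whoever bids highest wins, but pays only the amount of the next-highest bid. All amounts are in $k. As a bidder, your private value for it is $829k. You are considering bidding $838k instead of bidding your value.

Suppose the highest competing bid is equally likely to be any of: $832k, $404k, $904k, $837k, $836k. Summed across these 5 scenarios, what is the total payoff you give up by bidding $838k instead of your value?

The deviation costs you only when the competing bid falls strictly between $829k and $838k; elsewhere both bids give the same outcome.
$832k: truthful payoff $0k, deviation payoff −$3k → loss $3k.
$404k: outcomes coincide → loss $0k.
$904k: outcomes coincide → loss $0k.
$837k: truthful payoff $0k, deviation payoff −$8k → loss $8k.
$836k: truthful payoff $0k, deviation payoff −$7k → loss $7k.
Total loss = $3k + $8k + $7k = $18k.

$18k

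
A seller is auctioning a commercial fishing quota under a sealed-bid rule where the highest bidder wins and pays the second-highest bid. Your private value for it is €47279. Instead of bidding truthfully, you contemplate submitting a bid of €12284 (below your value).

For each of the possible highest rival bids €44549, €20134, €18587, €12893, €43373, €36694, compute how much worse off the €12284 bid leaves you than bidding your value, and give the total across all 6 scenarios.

€107444

The deviation costs you only when the competing bid falls strictly between €12284 and €47279; elsewhere both bids give the same outcome.
€44549: truthful payoff €2730, deviation payoff €0 → loss €2730.
€20134: truthful payoff €27145, deviation payoff €0 → loss €27145.
€18587: truthful payoff €28692, deviation payoff €0 → loss €28692.
€12893: truthful payoff €34386, deviation payoff €0 → loss €34386.
€43373: truthful payoff €3906, deviation payoff €0 → loss €3906.
€36694: truthful payoff €10585, deviation payoff €0 → loss €10585.
Total loss = €2730 + €27145 + €28692 + €34386 + €3906 + €10585 = €107444.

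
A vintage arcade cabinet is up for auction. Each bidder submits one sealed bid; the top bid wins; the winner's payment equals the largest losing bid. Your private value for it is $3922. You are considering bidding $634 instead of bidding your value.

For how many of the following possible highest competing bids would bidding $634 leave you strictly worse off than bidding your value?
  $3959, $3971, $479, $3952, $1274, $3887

2

The deviation hurts exactly when the highest competing bid lies strictly between $634 and $3922 — underbidding then forfeits a profitable win.
$3959: above both → same outcome either way.
$3971: above both → same outcome either way.
$479: below both → same outcome either way.
$3952: above both → same outcome either way.
$1274: inside the interval → strictly worse (loss $2648).
$3887: inside the interval → strictly worse (loss $35).
Count: 2.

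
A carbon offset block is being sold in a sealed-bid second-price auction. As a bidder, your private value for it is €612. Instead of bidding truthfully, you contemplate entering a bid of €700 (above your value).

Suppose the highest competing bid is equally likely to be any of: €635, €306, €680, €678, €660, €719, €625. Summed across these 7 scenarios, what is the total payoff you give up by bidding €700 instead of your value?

The deviation costs you only when the competing bid falls strictly between €612 and €700; elsewhere both bids give the same outcome.
€635: truthful payoff €0, deviation payoff −€23 → loss €23.
€306: outcomes coincide → loss €0.
€680: truthful payoff €0, deviation payoff −€68 → loss €68.
€678: truthful payoff €0, deviation payoff −€66 → loss €66.
€660: truthful payoff €0, deviation payoff −€48 → loss €48.
€719: outcomes coincide → loss €0.
€625: truthful payoff €0, deviation payoff −€13 → loss €13.
Total loss = €23 + €68 + €66 + €48 + €13 = €218.

€218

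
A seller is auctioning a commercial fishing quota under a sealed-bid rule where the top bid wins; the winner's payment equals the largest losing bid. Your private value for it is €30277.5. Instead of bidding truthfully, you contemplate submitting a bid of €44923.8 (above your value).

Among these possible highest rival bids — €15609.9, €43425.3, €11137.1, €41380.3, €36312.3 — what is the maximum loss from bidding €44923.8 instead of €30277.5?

€15609.9: same outcome either way → loss €0.
€43425.3: truthful gives €0, deviation gives −€13147.8 → loss €13147.8.
€11137.1: same outcome either way → loss €0.
€41380.3: truthful gives €0, deviation gives −€11102.8 → loss €11102.8.
€36312.3: truthful gives €0, deviation gives −€6034.8 → loss €6034.8.
Maximum loss: €13147.8.

€13147.8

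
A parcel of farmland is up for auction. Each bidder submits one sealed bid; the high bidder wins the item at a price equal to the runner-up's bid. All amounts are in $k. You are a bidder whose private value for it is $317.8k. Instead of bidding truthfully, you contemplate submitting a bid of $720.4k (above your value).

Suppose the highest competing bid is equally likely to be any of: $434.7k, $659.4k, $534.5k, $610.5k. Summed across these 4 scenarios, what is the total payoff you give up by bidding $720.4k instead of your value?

$967.9k

The deviation costs you only when the competing bid falls strictly between $317.8k and $720.4k; elsewhere both bids give the same outcome.
$434.7k: truthful payoff $0k, deviation payoff −$116.9k → loss $116.9k.
$659.4k: truthful payoff $0k, deviation payoff −$341.6k → loss $341.6k.
$534.5k: truthful payoff $0k, deviation payoff −$216.7k → loss $216.7k.
$610.5k: truthful payoff $0k, deviation payoff −$292.7k → loss $292.7k.
Total loss = $116.9k + $341.6k + $216.7k + $292.7k = $967.9k.
In a second-price auction your bid sets only whether you win, not what you pay, so bidding your true value is weakly dominant.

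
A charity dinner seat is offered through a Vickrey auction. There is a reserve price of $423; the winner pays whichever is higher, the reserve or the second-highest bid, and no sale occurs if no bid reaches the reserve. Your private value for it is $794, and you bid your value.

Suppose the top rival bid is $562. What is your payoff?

Your bid $794 is the highest and exceeds the reserve.
Price = max(second-highest bid, reserve) = max($562, $423) = $562.
Payoff = $794 − $562 = $232.

$232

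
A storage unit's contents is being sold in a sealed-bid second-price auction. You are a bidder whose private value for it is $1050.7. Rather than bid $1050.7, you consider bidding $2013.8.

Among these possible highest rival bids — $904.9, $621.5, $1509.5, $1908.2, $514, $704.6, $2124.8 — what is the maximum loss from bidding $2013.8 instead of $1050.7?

$857.5

$904.9: same outcome either way → loss $0.
$621.5: same outcome either way → loss $0.
$1509.5: truthful gives $0, deviation gives −$458.8 → loss $458.8.
$1908.2: truthful gives $0, deviation gives −$857.5 → loss $857.5.
$514: same outcome either way → loss $0.
$704.6: same outcome either way → loss $0.
$2124.8: same outcome either way → loss $0.
Maximum loss: $857.5.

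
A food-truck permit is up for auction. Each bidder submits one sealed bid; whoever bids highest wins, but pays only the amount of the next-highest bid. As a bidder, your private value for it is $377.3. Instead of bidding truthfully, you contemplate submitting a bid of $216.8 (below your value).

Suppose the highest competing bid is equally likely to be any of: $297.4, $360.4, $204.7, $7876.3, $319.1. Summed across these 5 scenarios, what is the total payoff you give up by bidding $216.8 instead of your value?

$155

The deviation costs you only when the competing bid falls strictly between $216.8 and $377.3; elsewhere both bids give the same outcome.
$297.4: truthful payoff $79.9, deviation payoff $0 → loss $79.9.
$360.4: truthful payoff $16.9, deviation payoff $0 → loss $16.9.
$204.7: outcomes coincide → loss $0.
$7876.3: outcomes coincide → loss $0.
$319.1: truthful payoff $58.2, deviation payoff $0 → loss $58.2.
Total loss = $79.9 + $16.9 + $58.2 = $155.
In a second-price auction your bid sets only whether you win, not what you pay, so bidding your true value is weakly dominant.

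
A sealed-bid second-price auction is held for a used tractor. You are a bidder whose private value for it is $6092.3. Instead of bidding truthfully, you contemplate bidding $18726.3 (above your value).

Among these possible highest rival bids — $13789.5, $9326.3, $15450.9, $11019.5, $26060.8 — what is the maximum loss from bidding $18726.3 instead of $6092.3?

$9358.6

$13789.5: truthful gives $0, deviation gives −$7697.2 → loss $7697.2.
$9326.3: truthful gives $0, deviation gives −$3234 → loss $3234.
$15450.9: truthful gives $0, deviation gives −$9358.6 → loss $9358.6.
$11019.5: truthful gives $0, deviation gives −$4927.2 → loss $4927.2.
$26060.8: same outcome either way → loss $0.
Maximum loss: $9358.6.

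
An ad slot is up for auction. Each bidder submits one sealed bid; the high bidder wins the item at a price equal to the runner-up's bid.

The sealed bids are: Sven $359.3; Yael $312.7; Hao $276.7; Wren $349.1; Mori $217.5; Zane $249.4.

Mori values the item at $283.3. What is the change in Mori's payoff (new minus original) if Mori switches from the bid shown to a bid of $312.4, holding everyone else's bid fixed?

$0

The highest bid among the other bidders is $359.3; Mori's bid doesn't change that.
Original bid $217.5: Mori is not highest (top rival bid is $359.3); payoff $0.
Alternative bid $312.4: Mori is not highest (top rival bid is $359.3); payoff $0.
Change in payoff = $0 − ($0) = $0.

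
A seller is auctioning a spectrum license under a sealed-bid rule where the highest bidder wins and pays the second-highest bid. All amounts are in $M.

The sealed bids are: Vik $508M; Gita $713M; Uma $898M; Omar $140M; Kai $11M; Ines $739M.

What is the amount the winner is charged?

$739M

Highest bid: Uma at $898M, so Uma wins.
Second-highest bid: Ines at $739M — that is the price the winner pays.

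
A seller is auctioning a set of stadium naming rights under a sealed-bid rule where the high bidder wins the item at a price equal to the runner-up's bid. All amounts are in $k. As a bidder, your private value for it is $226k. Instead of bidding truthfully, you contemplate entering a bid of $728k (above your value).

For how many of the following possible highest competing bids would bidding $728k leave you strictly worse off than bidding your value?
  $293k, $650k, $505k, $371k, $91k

4

The deviation hurts exactly when the highest competing bid lies strictly between $226k and $728k — overbidding then wins at a price above your value.
$293k: inside the interval → strictly worse (loss $67k).
$650k: inside the interval → strictly worse (loss $424k).
$505k: inside the interval → strictly worse (loss $279k).
$371k: inside the interval → strictly worse (loss $145k).
$91k: below both → same outcome either way.
Count: 4.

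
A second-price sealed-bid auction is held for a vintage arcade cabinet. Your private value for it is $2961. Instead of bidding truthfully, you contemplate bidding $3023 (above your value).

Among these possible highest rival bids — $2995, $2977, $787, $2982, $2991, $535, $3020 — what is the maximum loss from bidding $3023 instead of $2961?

$2995: truthful gives $0, deviation gives −$34 → loss $34.
$2977: truthful gives $0, deviation gives −$16 → loss $16.
$787: same outcome either way → loss $0.
$2982: truthful gives $0, deviation gives −$21 → loss $21.
$2991: truthful gives $0, deviation gives −$30 → loss $30.
$535: same outcome either way → loss $0.
$3020: truthful gives $0, deviation gives −$59 → loss $59.
Maximum loss: $59.

$59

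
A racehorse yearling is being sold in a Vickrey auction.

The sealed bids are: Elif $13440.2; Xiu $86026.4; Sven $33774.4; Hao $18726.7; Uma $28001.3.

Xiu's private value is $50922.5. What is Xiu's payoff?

Highest bid: Xiu at $86026.4, so Xiu wins.
Second-highest bid: Sven at $33774.4 — that is the price the winner pays.
Xiu's payoff = value − price = $50922.5 − $33774.4 = $17148.1.

$17148.1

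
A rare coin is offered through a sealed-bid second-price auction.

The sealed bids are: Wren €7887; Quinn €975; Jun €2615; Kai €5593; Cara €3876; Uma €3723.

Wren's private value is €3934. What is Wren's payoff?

−€1659

Highest bid: Wren at €7887, so Wren wins.
Second-highest bid: Kai at €5593 — that is the price the winner pays.
Wren's payoff = value − price = €3934 − €5593 = −€1659.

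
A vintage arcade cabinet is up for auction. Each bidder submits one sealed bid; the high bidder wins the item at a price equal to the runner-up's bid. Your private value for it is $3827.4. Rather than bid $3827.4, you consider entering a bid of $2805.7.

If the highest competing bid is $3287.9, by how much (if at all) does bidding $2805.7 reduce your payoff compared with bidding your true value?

Bidding your value $3827.4: you win (since $3827.4 > $3287.9) and pay $3287.9. Payoff $539.5.
Bidding $2805.7: you lose. Payoff $0.
The competing bid $3287.9 lies between your shaded bid and your value, so underbidding forfeits an item you could have won at a profitable price.
Loss from deviating = $539.5 − ($0) = $539.5.

$539.5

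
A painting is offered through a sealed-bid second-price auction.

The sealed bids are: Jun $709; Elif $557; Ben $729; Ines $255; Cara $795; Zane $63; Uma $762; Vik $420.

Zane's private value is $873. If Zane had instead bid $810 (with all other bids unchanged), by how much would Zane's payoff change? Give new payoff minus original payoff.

The highest bid among the other bidders is $795; Zane's bid doesn't change that.
Original bid $63: Zane is not highest (top rival bid is $795); payoff $0.
Alternative bid $810: Zane is highest, pays the top rival bid $795; payoff $873 − $795 = $78.
Change in payoff = $78 − ($0) = $78.

$78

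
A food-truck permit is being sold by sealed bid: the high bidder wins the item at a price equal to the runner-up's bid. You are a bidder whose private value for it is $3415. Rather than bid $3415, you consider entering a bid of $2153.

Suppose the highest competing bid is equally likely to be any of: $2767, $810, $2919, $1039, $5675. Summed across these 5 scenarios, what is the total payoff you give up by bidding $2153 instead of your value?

The deviation costs you only when the competing bid falls strictly between $2153 and $3415; elsewhere both bids give the same outcome.
$2767: truthful payoff $648, deviation payoff $0 → loss $648.
$810: outcomes coincide → loss $0.
$2919: truthful payoff $496, deviation payoff $0 → loss $496.
$1039: outcomes coincide → loss $0.
$5675: outcomes coincide → loss $0.
Total loss = $648 + $496 = $1144.

$1144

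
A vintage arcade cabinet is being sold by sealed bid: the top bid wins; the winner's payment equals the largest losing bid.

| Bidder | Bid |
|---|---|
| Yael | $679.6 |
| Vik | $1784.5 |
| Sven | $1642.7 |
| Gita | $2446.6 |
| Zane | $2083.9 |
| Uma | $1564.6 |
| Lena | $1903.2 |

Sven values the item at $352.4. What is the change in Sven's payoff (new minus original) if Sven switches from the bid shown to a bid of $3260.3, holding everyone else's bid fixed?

−$2094.2

The highest bid among the other bidders is $2446.6; Sven's bid doesn't change that.
Original bid $1642.7: Sven is not highest (top rival bid is $2446.6); payoff $0.
Alternative bid $3260.3: Sven is highest, pays the top rival bid $2446.6; payoff $352.4 − $2446.6 = −$2094.2.
Change in payoff = −$2094.2 − ($0) = −$2094.2.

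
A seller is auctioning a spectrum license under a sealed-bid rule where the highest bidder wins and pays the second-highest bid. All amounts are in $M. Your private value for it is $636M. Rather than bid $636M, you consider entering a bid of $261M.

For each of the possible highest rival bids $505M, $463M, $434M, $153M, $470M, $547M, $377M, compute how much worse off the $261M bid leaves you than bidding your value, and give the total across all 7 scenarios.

$1020M

The deviation costs you only when the competing bid falls strictly between $261M and $636M; elsewhere both bids give the same outcome.
$505M: truthful payoff $131M, deviation payoff $0M → loss $131M.
$463M: truthful payoff $173M, deviation payoff $0M → loss $173M.
$434M: truthful payoff $202M, deviation payoff $0M → loss $202M.
$153M: outcomes coincide → loss $0M.
$470M: truthful payoff $166M, deviation payoff $0M → loss $166M.
$547M: truthful payoff $89M, deviation payoff $0M → loss $89M.
$377M: truthful payoff $259M, deviation payoff $0M → loss $259M.
Total loss = $131M + $173M + $202M + $166M + $89M + $259M = $1020M.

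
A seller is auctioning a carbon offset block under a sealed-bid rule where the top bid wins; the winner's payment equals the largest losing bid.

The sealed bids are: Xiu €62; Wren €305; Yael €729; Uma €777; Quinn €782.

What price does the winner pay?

Highest bid: Quinn at €782, so Quinn wins.
Second-highest bid: Uma at €777 — that is the price the winner pays.

€777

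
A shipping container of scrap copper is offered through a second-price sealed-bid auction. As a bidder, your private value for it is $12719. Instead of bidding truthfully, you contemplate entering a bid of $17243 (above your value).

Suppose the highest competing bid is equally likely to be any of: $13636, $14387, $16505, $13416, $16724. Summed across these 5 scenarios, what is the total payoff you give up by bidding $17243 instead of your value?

The deviation costs you only when the competing bid falls strictly between $12719 and $17243; elsewhere both bids give the same outcome.
$13636: truthful payoff $0, deviation payoff −$917 → loss $917.
$14387: truthful payoff $0, deviation payoff −$1668 → loss $1668.
$16505: truthful payoff $0, deviation payoff −$3786 → loss $3786.
$13416: truthful payoff $0, deviation payoff −$697 → loss $697.
$16724: truthful payoff $0, deviation payoff −$4005 → loss $4005.
Total loss = $917 + $1668 + $3786 + $697 + $4005 = $11073.

$11073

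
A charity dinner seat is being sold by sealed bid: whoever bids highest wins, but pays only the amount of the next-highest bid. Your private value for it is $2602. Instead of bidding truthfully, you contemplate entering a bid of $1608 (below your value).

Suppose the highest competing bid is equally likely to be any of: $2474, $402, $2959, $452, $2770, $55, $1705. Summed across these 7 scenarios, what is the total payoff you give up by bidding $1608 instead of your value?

The deviation costs you only when the competing bid falls strictly between $1608 and $2602; elsewhere both bids give the same outcome.
$2474: truthful payoff $128, deviation payoff $0 → loss $128.
$402: outcomes coincide → loss $0.
$2959: outcomes coincide → loss $0.
$452: outcomes coincide → loss $0.
$2770: outcomes coincide → loss $0.
$55: outcomes coincide → loss $0.
$1705: truthful payoff $897, deviation payoff $0 → loss $897.
Total loss = $128 + $897 = $1025.
Truthful bidding weakly dominates here: raising your bid can only win items priced above your value, and lowering it can only forfeit items priced below.

$1025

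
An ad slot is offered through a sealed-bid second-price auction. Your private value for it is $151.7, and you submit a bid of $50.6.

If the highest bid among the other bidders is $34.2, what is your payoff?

Your bid $50.6 exceeds the highest competing bid $34.2, so you win.
In a second-price auction the winner pays the second-highest bid, $34.2.
Payoff = value − price = $151.7 − $34.2 = $117.5.

$117.5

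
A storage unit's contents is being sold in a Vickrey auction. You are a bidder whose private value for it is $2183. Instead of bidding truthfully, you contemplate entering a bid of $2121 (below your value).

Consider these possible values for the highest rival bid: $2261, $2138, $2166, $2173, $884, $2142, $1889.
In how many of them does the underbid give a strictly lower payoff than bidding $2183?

4

The deviation hurts exactly when the highest competing bid lies strictly between $2121 and $2183 — underbidding then forfeits a profitable win.
$2261: above both → same outcome either way.
$2138: inside the interval → strictly worse (loss $45).
$2166: inside the interval → strictly worse (loss $17).
$2173: inside the interval → strictly worse (loss $10).
$884: below both → same outcome either way.
$2142: inside the interval → strictly worse (loss $41).
$1889: below both → same outcome either way.
Count: 4.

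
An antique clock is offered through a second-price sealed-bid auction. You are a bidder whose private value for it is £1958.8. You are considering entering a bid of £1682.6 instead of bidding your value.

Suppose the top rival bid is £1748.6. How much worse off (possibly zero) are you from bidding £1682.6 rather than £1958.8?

£210.2

Bidding your value £1958.8: you win (since £1958.8 > £1748.6) and pay £1748.6. Payoff £210.2.
Bidding £1682.6: you lose. Payoff £0.
The competing bid £1748.6 lies between your shaded bid and your value, so underbidding forfeits an item you could have won at a profitable price.
Loss from deviating = £210.2 − (£0) = £210.2.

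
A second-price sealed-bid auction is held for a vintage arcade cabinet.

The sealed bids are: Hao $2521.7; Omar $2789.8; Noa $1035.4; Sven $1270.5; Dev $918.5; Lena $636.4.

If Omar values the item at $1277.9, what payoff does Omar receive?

−$1243.8

Highest bid: Omar at $2789.8, so Omar wins.
Second-highest bid: Hao at $2521.7 — that is the price the winner pays.
Omar's payoff = value − price = $1277.9 − $2521.7 = −$1243.8.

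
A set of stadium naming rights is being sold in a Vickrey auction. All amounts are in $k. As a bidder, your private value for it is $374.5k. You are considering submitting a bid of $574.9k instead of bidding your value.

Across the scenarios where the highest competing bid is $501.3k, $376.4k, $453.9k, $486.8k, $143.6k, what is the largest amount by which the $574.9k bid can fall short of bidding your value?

$501.3k: truthful gives $0k, deviation gives −$126.8k → loss $126.8k.
$376.4k: truthful gives $0k, deviation gives −$1.9k → loss $1.9k.
$453.9k: truthful gives $0k, deviation gives −$79.4k → loss $79.4k.
$486.8k: truthful gives $0k, deviation gives −$112.3k → loss $112.3k.
$143.6k: same outcome either way → loss $0k.
Maximum loss: $126.8k.

$126.8k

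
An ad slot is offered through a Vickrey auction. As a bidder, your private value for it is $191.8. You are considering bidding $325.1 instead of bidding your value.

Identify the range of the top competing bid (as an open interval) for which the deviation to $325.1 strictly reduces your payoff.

($191.8, $325.1)

If the competing bid is below $191.8, both bids win at the same price — no difference.
If it is above $325.1, both bids lose — no difference.
If it lies strictly between $191.8 and $325.1, bidding your value loses (payoff 0) while bidding $325.1 wins at a price above your value (payoff negative).
So the deviation strictly hurts on the open interval ($191.8, $325.1).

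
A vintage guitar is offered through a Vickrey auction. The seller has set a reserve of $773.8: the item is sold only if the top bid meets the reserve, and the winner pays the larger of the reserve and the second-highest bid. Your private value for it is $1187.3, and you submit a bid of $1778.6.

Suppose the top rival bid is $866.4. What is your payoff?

Your bid $1778.6 is the highest and exceeds the reserve.
Price = max(second-highest bid, reserve) = max($866.4, $773.8) = $866.4.
Payoff = $1187.3 − $866.4 = $320.9.

$320.9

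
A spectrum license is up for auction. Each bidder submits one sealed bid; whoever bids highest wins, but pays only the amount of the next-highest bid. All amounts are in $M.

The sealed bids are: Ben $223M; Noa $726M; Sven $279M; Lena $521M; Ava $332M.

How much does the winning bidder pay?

Highest bid: Noa at $726M, so Noa wins.
Second-highest bid: Lena at $521M — that is the price the winner pays.

$521M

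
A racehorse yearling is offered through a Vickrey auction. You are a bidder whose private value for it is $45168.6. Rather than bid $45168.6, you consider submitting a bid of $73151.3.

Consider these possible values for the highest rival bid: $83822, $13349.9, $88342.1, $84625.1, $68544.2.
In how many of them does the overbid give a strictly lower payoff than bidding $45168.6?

The deviation hurts exactly when the highest competing bid lies strictly between $45168.6 and $73151.3 — overbidding then wins at a price above your value.
$83822: above both → same outcome either way.
$13349.9: below both → same outcome either way.
$88342.1: above both → same outcome either way.
$84625.1: above both → same outcome either way.
$68544.2: inside the interval → strictly worse (loss $23375.6).
Count: 1.

1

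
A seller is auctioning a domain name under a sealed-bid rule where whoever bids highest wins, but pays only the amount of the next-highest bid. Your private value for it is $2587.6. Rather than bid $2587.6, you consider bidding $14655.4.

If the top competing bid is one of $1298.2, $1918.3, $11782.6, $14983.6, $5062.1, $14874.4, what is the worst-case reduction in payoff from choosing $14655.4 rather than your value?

$1298.2: same outcome either way → loss $0.
$1918.3: same outcome either way → loss $0.
$11782.6: truthful gives $0, deviation gives −$9195 → loss $9195.
$14983.6: same outcome either way → loss $0.
$5062.1: truthful gives $0, deviation gives −$2474.5 → loss $2474.5.
$14874.4: same outcome either way → loss $0.
Maximum loss: $9195.

$9195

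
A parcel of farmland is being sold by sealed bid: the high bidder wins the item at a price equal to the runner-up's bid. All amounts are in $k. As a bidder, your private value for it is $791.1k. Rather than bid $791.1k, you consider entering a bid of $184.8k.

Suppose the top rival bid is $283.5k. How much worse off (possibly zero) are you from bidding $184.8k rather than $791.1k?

$507.6k

Bidding your value $791.1k: you win (since $791.1k > $283.5k) and pay $283.5k. Payoff $507.6k.
Bidding $184.8k: you lose. Payoff $0k.
The competing bid $283.5k lies between your shaded bid and your value, so underbidding forfeits an item you could have won at a profitable price.
Loss from deviating = $507.6k − ($0k) = $507.6k.
Because the price is fixed by the runner-up's bid, deviating from your value can only change a good outcome into a bad one — never the reverse.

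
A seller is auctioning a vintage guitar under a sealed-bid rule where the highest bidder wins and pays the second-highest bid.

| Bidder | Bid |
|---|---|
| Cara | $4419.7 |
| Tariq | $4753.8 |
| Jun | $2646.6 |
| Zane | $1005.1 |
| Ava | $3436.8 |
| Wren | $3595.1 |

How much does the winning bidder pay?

Highest bid: Tariq at $4753.8, so Tariq wins.
Second-highest bid: Cara at $4419.7 — that is the price the winner pays.

$4419.7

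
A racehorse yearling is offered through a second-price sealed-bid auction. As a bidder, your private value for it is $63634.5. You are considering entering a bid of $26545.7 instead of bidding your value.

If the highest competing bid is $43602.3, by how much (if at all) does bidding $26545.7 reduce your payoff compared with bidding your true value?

$20032.2

Bidding your value $63634.5: you win (since $63634.5 > $43602.3) and pay $43602.3. Payoff $20032.2.
Bidding $26545.7: you lose. Payoff $0.
The competing bid $43602.3 lies between your shaded bid and your value, so underbidding forfeits an item you could have won at a profitable price.
Loss from deviating = $20032.2 − ($0) = $20032.2.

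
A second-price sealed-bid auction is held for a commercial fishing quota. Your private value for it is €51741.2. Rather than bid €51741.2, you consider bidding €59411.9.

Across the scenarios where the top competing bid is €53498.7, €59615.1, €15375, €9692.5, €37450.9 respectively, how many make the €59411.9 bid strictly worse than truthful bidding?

The deviation hurts exactly when the highest competing bid lies strictly between €51741.2 and €59411.9 — overbidding then wins at a price above your value.
€53498.7: inside the interval → strictly worse (loss €1757.5).
€59615.1: above both → same outcome either way.
€15375: below both → same outcome either way.
€9692.5: below both → same outcome either way.
€37450.9: below both → same outcome either way.
Count: 1.

1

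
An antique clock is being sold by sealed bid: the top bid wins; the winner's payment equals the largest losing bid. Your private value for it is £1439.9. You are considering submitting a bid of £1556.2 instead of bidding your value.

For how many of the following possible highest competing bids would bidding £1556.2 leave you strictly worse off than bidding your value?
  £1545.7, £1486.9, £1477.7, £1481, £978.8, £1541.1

5

The deviation hurts exactly when the highest competing bid lies strictly between £1439.9 and £1556.2 — overbidding then wins at a price above your value.
£1545.7: inside the interval → strictly worse (loss £105.8).
£1486.9: inside the interval → strictly worse (loss £47).
£1477.7: inside the interval → strictly worse (loss £37.8).
£1481: inside the interval → strictly worse (loss £41.1).
£978.8: below both → same outcome either way.
£1541.1: inside the interval → strictly worse (loss £101.2).
Count: 5.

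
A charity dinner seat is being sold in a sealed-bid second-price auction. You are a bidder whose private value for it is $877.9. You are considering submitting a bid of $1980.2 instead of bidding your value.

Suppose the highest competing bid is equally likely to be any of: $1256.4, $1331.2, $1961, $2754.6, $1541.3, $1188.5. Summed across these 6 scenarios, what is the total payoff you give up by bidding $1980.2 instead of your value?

The deviation costs you only when the competing bid falls strictly between $877.9 and $1980.2; elsewhere both bids give the same outcome.
$1256.4: truthful payoff $0, deviation payoff −$378.5 → loss $378.5.
$1331.2: truthful payoff $0, deviation payoff −$453.3 → loss $453.3.
$1961: truthful payoff $0, deviation payoff −$1083.1 → loss $1083.1.
$2754.6: outcomes coincide → loss $0.
$1541.3: truthful payoff $0, deviation payoff −$663.4 → loss $663.4.
$1188.5: truthful payoff $0, deviation payoff −$310.6 → loss $310.6.
Total loss = $378.5 + $453.3 + $1083.1 + $663.4 + $310.6 = $2888.9.
Because the price is fixed by the runner-up's bid, deviating from your value can only change a good outcome into a bad one — never the reverse.

$2888.9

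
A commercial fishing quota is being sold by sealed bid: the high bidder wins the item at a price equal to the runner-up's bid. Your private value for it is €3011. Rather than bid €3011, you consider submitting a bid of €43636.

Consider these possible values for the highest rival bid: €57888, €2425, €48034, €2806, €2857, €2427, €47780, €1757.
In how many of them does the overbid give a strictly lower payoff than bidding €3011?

The deviation hurts exactly when the highest competing bid lies strictly between €3011 and €43636 — overbidding then wins at a price above your value.
€57888: above both → same outcome either way.
€2425: below both → same outcome either way.
€48034: above both → same outcome either way.
€2806: below both → same outcome either way.
€2857: below both → same outcome either way.
€2427: below both → same outcome either way.
€47780: above both → same outcome either way.
€1757: below both → same outcome either way.
Count: 0.

0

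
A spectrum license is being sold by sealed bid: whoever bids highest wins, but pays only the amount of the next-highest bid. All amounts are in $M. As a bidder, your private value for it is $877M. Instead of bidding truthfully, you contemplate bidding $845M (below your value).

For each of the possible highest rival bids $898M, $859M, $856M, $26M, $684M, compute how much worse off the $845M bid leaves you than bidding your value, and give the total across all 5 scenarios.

$39M

The deviation costs you only when the competing bid falls strictly between $845M and $877M; elsewhere both bids give the same outcome.
$898M: outcomes coincide → loss $0M.
$859M: truthful payoff $18M, deviation payoff $0M → loss $18M.
$856M: truthful payoff $21M, deviation payoff $0M → loss $21M.
$26M: outcomes coincide → loss $0M.
$684M: outcomes coincide → loss $0M.
Total loss = $18M + $21M = $39M.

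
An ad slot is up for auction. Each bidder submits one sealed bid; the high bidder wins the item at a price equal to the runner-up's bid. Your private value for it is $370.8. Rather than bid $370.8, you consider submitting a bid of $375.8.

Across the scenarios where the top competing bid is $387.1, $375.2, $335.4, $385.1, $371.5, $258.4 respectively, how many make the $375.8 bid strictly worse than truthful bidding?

2

The deviation hurts exactly when the highest competing bid lies strictly between $370.8 and $375.8 — overbidding then wins at a price above your value.
$387.1: above both → same outcome either way.
$375.2: inside the interval → strictly worse (loss $4.4).
$335.4: below both → same outcome either way.
$385.1: above both → same outcome either way.
$371.5: inside the interval → strictly worse (loss $0.7).
$258.4: below both → same outcome either way.
Count: 2.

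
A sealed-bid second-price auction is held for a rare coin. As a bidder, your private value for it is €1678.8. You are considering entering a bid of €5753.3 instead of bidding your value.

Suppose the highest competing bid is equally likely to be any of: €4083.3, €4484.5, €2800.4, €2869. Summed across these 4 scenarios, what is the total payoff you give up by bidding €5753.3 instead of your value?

€7522

The deviation costs you only when the competing bid falls strictly between €1678.8 and €5753.3; elsewhere both bids give the same outcome.
€4083.3: truthful payoff €0, deviation payoff −€2404.5 → loss €2404.5.
€4484.5: truthful payoff €0, deviation payoff −€2805.7 → loss €2805.7.
€2800.4: truthful payoff €0, deviation payoff −€1121.6 → loss €1121.6.
€2869: truthful payoff €0, deviation payoff −€1190.2 → loss €1190.2.
Total loss = €2404.5 + €2805.7 + €1121.6 + €1190.2 = €7522.
Because the price is fixed by the runner-up's bid, deviating from your value can only change a good outcome into a bad one — never the reverse.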